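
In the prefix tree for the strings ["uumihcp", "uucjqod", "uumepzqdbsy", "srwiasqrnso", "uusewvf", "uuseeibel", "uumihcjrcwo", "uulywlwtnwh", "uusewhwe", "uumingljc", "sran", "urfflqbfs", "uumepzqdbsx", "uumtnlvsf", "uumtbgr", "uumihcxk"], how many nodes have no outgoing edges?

16

A leaf is a node with no children — equivalently, the end of a word that is not a proper prefix of any other stored word.
Those words: "sran", "srwiasqrnso", "urfflqbfs", "uucjqod", "uulywlwtnwh", "uumepzqdbsx", "uumepzqdbsy", "uumihcjrcwo", "uumihcp", "uumihcxk", "uumingljc", "uumtbgr", "uumtnlvsf", "uuseeibel", "uusewhwe", "uusewvf"
Leaf count: 16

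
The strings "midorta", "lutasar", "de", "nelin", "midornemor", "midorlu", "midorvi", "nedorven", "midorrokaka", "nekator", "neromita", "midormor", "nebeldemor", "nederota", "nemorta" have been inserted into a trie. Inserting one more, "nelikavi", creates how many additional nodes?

4

Walking "nelikavi" from the root, the first 4 characters ("neli") follow existing edges; "k" is the first miss.
New nodes needed: |"nelikavi"| − 4 = 8 − 4 = 4.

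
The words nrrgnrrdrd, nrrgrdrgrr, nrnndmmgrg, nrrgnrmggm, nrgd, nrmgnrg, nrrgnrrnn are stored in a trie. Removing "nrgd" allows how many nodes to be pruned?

2

After clearing the end-marker at "nrgd", prune upward until reaching a node still needed by another word.
The suffix "gd" (2 nodes) is used only by "nrgd"; the node for "nr" still has the child "r", so pruning stops there.
Nodes removed: 2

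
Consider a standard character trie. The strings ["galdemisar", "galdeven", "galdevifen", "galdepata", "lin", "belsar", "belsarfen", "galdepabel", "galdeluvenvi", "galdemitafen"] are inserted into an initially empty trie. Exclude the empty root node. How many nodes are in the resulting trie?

For each word, the new-node count is its length minus the longest prefix already in the trie:
  "galdemisar" → 10 new (g, a, l, d, e, m, i, s, a, r)
  "galdeven" → prefix "galde" already present; 3 new (v, e, n)
  "galdevifen" → prefix "galdev" already present; 4 new (i, f, e, n)
  "galdepata" → prefix "galde" already present; 4 new (p, a, t, a)
  "lin" → 3 new (l, i, n)
  "belsar" → 6 new (b, e, l, s, a, r)
  "belsarfen" → prefix "belsar" already present; 3 new (f, e, n)
  "galdepabel" → prefix "galdepa" already present; 3 new (b, e, l)
  "galdeluvenvi" → prefix "galde" already present; 7 new (l, u, v, e, n, v, i)
  "galdemitafen" → prefix "galdemi" already present; 5 new (t, a, f, e, n)
Total nodes = 10 + 3 + 4 + 4 + 3 + 6 + 3 + 3 + 7 + 5 = 48

48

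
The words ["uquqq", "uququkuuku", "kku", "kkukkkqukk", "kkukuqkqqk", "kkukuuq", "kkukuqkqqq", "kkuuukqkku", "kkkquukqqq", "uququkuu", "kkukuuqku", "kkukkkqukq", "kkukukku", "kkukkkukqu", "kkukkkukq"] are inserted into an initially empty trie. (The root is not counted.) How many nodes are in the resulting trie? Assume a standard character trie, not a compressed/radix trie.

55

Insert word by word; a character creates a node only if that edge doesn't already exist:
  "uquqq" → 5 new (u, q, u, q, q)
  "uququkuuku" → prefix "uquq" already present; 6 new (u, k, u, u, k, u)
  "kku" → 3 new (k, k, u)
  "kkukkkqukk" → prefix "kku" already present; 7 new (k, k, k, q, u, k, k)
  "kkukuqkqqk" → prefix "kkuk" already present; 6 new (u, q, k, q, q, k)
  "kkukuuq" → prefix "kkuku" already present; 2 new (u, q)
  "kkukuqkqqq" → prefix "kkukuqkqq" already present; 1 new (q)
  "kkuuukqkku" → prefix "kku" already present; 7 new (u, u, k, q, k, k, u)
  "kkkquukqqq" → prefix "kk" already present; 8 new (k, q, u, u, k, q, q, q)
  "uququkuu" → prefix "uququkuu" already present; 0 new (none)
  "kkukuuqku" → prefix "kkukuuq" already present; 2 new (k, u)
  "kkukkkqukq" → prefix "kkukkkquk" already present; 1 new (q)
  "kkukukku" → prefix "kkuku" already present; 3 new (k, k, u)
  "kkukkkukqu" → prefix "kkukkk" already present; 4 new (u, k, q, u)
  "kkukkkukq" → prefix "kkukkkukq" already present; 0 new (none)
Total nodes = 5 + 6 + 3 + 7 + 6 + 2 + 1 + 7 + 8 + 0 + 2 + 1 + 3 + 4 + 0 = 55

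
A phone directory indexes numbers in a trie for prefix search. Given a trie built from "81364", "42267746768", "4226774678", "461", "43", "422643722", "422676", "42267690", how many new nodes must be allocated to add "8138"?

The longest prefix of "8138" already in the trie is "813" (length 3).
So 4 − 3 = 1 new nodes.

1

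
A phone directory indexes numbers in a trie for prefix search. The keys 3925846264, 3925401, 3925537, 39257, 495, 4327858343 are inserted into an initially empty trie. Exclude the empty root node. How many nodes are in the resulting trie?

29

Trace insertions, counting only characters that open a new branch:
  "3925846264" → 10 new (3, 9, 2, 5, 8, 4, 6, 2, 6, 4)
  "3925401" → prefix "3925" already present; 3 new (4, 0, 1)
  "3925537" → prefix "3925" already present; 3 new (5, 3, 7)
  "39257" → prefix "3925" already present; 1 new (7)
  "495" → 3 new (4, 9, 5)
  "4327858343" → prefix "4" already present; 9 new (3, 2, 7, 8, 5, 8, 3, 4, 3)
Total nodes = 10 + 3 + 3 + 1 + 3 + 9 = 29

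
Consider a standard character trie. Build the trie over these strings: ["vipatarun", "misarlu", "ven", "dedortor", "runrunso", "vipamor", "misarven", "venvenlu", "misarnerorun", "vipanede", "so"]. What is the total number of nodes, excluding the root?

58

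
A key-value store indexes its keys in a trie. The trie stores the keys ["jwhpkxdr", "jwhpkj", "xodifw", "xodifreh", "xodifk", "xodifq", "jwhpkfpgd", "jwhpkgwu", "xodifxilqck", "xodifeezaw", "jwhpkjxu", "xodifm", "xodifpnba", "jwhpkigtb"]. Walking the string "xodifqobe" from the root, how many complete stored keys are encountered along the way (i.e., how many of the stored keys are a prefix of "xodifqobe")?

1

Check each prefix of "xodifqobe" against the stored set — each match is an end-marker on the path.
Prefixes of the query that are stored words: "xodifq"
Count: 1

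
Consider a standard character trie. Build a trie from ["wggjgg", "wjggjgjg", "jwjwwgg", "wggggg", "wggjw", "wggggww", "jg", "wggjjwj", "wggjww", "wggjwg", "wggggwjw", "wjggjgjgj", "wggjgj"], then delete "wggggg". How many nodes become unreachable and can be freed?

Walk "wggggg" from the leaf back toward the root, removing each node that no remaining word uses.
The suffix "g" (1 node) is used only by "wggggg"; the node for "wgggg" still has the child "w", so pruning stops there.
Nodes removed: 1

1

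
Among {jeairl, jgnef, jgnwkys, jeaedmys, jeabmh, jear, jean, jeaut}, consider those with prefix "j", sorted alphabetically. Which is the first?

DFS of the "j" subtree visits, in order: "jeabmh", "jeaedmys", "jeairl", "jean", "jear", "jeaut", "jgnef", "jgnwkys"
Position 1: jeabmh

jeabmh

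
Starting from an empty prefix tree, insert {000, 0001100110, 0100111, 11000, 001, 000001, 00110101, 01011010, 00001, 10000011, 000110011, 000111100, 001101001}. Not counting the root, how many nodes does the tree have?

49

For each word, the new-node count is its length minus the longest prefix already in the trie:
  "000" → 3 new (0, 0, 0)
  "0001100110" → prefix "000" already present; 7 new (1, 1, 0, 0, 1, 1, 0)
  "0100111" → prefix "0" already present; 6 new (1, 0, 0, 1, 1, 1)
  "11000" → 5 new (1, 1, 0, 0, 0)
  "001" → prefix "00" already present; 1 new (1)
  "000001" → prefix "000" already present; 3 new (0, 0, 1)
  "00110101" → prefix "001" already present; 5 new (1, 0, 1, 0, 1)
  "01011010" → prefix "010" already present; 5 new (1, 1, 0, 1, 0)
  "00001" → prefix "0000" already present; 1 new (1)
  "10000011" → prefix "1" already present; 7 new (0, 0, 0, 0, 0, 1, 1)
  "000110011" → prefix "000110011" already present; 0 new (none)
  "000111100" → prefix "00011" already present; 4 new (1, 1, 0, 0)
  "001101001" → prefix "0011010" already present; 2 new (0, 1)
Total nodes = 3 + 7 + 6 + 5 + 1 + 3 + 5 + 5 + 1 + 7 + 0 + 4 + 2 = 49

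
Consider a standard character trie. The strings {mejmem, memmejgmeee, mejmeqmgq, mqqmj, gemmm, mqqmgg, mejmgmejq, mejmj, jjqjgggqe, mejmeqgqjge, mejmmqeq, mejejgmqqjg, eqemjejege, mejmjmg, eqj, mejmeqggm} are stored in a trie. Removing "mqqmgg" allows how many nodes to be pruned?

2

A node on "mqqmgg"'s path can go only if nothing else ends at it or branches off below it.
The suffix "gg" (2 nodes) is used only by "mqqmgg"; the node for "mqqm" still has the child "j", so pruning stops there.
Nodes removed: 2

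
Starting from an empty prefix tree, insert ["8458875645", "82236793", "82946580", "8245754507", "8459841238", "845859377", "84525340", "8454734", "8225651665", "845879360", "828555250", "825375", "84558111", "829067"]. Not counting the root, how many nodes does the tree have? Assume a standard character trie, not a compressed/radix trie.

83

For each word, the new-node count is its length minus the longest prefix already in the trie:
  "8458875645" → 10 new (8, 4, 5, 8, 8, 7, 5, 6, 4, 5)
  "82236793" → prefix "8" already present; 7 new (2, 2, 3, 6, 7, 9, 3)
  "82946580" → prefix "82" already present; 6 new (9, 4, 6, 5, 8, 0)
  "8245754507" → prefix "82" already present; 8 new (4, 5, 7, 5, 4, 5, 0, 7)
  "8459841238" → prefix "845" already present; 7 new (9, 8, 4, 1, 2, 3, 8)
  "845859377" → prefix "8458" already present; 5 new (5, 9, 3, 7, 7)
  "84525340" → prefix "845" already present; 5 new (2, 5, 3, 4, 0)
  "8454734" → prefix "845" already present; 4 new (4, 7, 3, 4)
  "8225651665" → prefix "822" already present; 7 new (5, 6, 5, 1, 6, 6, 5)
  "845879360" → prefix "8458" already present; 5 new (7, 9, 3, 6, 0)
  "828555250" → prefix "82" already present; 7 new (8, 5, 5, 5, 2, 5, 0)
  "825375" → prefix "82" already present; 4 new (5, 3, 7, 5)
  "84558111" → prefix "845" already present; 5 new (5, 8, 1, 1, 1)
  "829067" → prefix "829" already present; 3 new (0, 6, 7)
Total nodes = 10 + 7 + 6 + 8 + 7 + 5 + 5 + 4 + 7 + 5 + 7 + 4 + 5 + 3 = 83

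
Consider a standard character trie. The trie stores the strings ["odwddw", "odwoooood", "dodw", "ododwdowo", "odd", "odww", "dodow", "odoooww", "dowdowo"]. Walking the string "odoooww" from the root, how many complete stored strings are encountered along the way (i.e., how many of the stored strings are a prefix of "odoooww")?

1

Traverse "odoooww" character by character; count nodes along the way that are marked as word ends.
Prefixes of the query that are stored words: "odoooww"
Count: 1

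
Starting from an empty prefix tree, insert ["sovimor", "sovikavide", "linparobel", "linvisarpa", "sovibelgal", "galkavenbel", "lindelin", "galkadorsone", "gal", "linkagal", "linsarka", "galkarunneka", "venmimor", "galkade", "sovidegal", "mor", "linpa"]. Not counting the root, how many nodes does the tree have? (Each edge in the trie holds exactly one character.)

93

Count nodes per top-level branch (shared prefixes stored once):
  'g'-branch (gal, galkade, galkadorsone, galkarunneka, galkavenbel): 26 nodes
  'l'-branch (lindelin, linkagal, linpa, linparobel, linsarka, linvisarpa): 32 nodes
  'm'-branch (mor): 3 nodes
  's'-branch (sovibelgal, sovidegal, sovikavide, sovimor): 24 nodes
  'v'-branch (venmimor): 8 nodes
Sum: 93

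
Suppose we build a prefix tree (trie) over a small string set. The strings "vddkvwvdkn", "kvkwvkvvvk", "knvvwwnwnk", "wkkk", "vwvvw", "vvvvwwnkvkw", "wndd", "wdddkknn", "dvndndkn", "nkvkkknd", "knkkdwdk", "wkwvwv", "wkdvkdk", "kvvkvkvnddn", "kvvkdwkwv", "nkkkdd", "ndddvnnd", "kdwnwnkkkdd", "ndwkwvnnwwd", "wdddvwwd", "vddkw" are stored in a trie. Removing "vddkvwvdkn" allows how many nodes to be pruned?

After clearing the end-marker at "vddkvwvdkn", prune upward until reaching a node still needed by another word.
The suffix "vwvdkn" (6 nodes) is used only by "vddkvwvdkn"; the node for "vddk" still has the child "w", so pruning stops there.
Nodes removed: 6

6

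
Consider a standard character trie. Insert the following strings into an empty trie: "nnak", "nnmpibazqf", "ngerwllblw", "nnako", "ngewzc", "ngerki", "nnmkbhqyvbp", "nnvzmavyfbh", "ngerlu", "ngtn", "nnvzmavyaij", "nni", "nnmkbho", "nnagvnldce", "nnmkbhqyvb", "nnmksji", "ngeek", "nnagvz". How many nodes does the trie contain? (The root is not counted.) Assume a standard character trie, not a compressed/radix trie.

Count nodes per top-level branch (shared prefixes stored once):
  'n'-branch (ngeek, ngerki, ngerlu, ngerwllblw, ngewzc, ngtn, nnagvnldce, nnagvz, nnak, nnako, nni, nnmkbho, nnmkbhqyvb, nnmkbhqyvbp, nnmksji, nnmpibazqf, nnvzmavyaij, nnvzmavyfbh): 66 nodes
Sum: 66

66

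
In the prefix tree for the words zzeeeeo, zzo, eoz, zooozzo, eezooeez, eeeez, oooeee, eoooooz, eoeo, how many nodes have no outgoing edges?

9

Leaves are exactly the stored words that no other stored word extends.
Those words: "eeeez", "eezooeez", "eoeo", "eoooooz", "eoz", "oooeee", "zooozzo", "zzeeeeo", "zzo"
Leaf count: 9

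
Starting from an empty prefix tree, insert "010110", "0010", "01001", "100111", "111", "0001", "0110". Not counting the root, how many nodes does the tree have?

Trie structure (* marks end of a word):
(root)
├─ 0
│  ├─ 0
│  │  ├─ 0
│  │  │  └─ 1 *
│  │  └─ 1
│  │     └─ 0 *
│  └─ 1
│     ├─ 0
│     │  ├─ 0
│     │  │  └─ 1 *
│     │  └─ 1
│     │     └─ 1
│     │        └─ 0 *
│     └─ 1
│        └─ 0 *
└─ 1
   ├─ 0
   │  └─ 0
   │     └─ 1
   │        └─ 1
   │           └─ 1 *
   └─ 1
      └─ 1 *
Counting every labelled node above: 23.

23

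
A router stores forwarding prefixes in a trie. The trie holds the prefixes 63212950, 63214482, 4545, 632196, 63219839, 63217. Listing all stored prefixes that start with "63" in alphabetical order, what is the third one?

DFS of the "63" subtree visits, in order: "63212950", "63214482", "63217", "632196", "63219839"
Position 3: 63217

63217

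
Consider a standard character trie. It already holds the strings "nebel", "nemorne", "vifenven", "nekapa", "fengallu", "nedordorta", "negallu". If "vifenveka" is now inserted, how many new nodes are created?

The longest prefix of "vifenveka" already in the trie is "vifenve" (length 7).
Each of the 2 remaining characters creates one node.

2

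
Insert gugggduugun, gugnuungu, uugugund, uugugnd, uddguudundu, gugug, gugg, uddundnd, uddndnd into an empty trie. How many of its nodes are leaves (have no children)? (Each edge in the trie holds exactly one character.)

8

A leaf is a node with no children — equivalently, the end of a word that is not a proper prefix of any other stored word.
Those words: "gugggduugun", "gugnuungu", "gugug", "uddguudundu", "uddndnd", "uddundnd", "uugugnd", "uugugund"
Leaf count: 8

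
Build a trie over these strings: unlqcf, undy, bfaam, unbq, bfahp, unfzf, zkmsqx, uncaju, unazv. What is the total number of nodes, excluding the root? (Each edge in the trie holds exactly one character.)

33

For each word, the new-node count is its length minus the longest prefix already in the trie:
  "unlqcf" → 6 new (u, n, l, q, c, f)
  "undy" → prefix "un" already present; 2 new (d, y)
  "bfaam" → 5 new (b, f, a, a, m)
  "unbq" → prefix "un" already present; 2 new (b, q)
  "bfahp" → prefix "bfa" already present; 2 new (h, p)
  "unfzf" → prefix "un" already present; 3 new (f, z, f)
  "zkmsqx" → 6 new (z, k, m, s, q, x)
  "uncaju" → prefix "un" already present; 4 new (c, a, j, u)
  "unazv" → prefix "un" already present; 3 new (a, z, v)
Total nodes = 6 + 2 + 5 + 2 + 2 + 3 + 6 + 4 + 3 = 33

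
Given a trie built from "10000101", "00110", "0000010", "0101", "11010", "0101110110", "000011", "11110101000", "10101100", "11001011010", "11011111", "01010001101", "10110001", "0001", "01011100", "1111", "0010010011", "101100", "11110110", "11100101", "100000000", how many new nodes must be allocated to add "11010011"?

Walking "11010011" from the root, the first 5 characters ("11010") follow existing edges; "0" is the first miss.
New nodes needed: |"11010011"| − 5 = 8 − 5 = 3.

3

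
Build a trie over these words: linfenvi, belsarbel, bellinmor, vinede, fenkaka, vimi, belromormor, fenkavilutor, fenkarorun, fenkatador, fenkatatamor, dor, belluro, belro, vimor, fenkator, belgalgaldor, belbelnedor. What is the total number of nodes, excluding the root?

Count nodes per top-level branch (shared prefixes stored once):
  'b'-branch (belbelnedor, belgalgaldor, bellinmor, belluro, belro, belromormor, belsarbel): 43 nodes
  'd'-branch (dor): 3 nodes
  'f'-branch (fenkaka, fenkarorun, fenkatador, fenkatatamor, fenkator, fenkavilutor): 31 nodes
  'l'-branch (linfenvi): 8 nodes
  'v'-branch (vimi, vimor, vinede): 10 nodes
Sum: 95

95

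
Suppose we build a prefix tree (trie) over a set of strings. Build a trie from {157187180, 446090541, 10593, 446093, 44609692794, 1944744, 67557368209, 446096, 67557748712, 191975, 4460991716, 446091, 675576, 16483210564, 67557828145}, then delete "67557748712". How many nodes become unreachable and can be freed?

After clearing the end-marker at "67557748712", prune upward until reaching a node still needed by another word.
The suffix "748712" (6 nodes) is used only by "67557748712"; the node for "67557" still has the child "3", so pruning stops there.
Nodes removed: 6

6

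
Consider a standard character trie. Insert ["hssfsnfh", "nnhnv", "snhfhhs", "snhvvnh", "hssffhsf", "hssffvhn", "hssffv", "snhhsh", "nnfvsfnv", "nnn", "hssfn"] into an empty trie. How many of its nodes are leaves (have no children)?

10

Leaves are exactly the stored words that no other stored word extends.
Those words: "hssffhsf", "hssffvhn", "hssfn", "hssfsnfh", "nnfvsfnv", "nnhnv", "nnn", "snhfhhs", "snhhsh", "snhvvnh"
Leaf count: 10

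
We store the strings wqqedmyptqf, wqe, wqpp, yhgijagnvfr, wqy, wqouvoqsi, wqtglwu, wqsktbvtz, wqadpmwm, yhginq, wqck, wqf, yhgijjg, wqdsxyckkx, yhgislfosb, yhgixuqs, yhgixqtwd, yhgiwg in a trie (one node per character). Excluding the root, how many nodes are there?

Count nodes per top-level branch (shared prefixes stored once):
  'w'-branch (wqadpmwm, wqck, wqdsxyckkx, wqe, wqf, wqouvoqsi, wqpp, wqqedmyptqf, wqsktbvtz, wqtglwu, wqy): 51 nodes
  'y'-branch (yhgijagnvfr, yhgijjg, yhginq, yhgislfosb, yhgiwg, yhgixqtwd, yhgixuqs): 31 nodes
Sum: 82

82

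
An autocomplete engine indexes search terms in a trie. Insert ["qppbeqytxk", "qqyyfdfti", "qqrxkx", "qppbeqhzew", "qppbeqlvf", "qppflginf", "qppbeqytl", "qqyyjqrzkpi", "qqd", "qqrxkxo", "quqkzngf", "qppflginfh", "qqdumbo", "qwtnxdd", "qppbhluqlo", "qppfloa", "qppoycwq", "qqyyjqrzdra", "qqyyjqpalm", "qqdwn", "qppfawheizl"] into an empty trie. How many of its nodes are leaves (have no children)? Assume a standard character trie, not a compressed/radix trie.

18

A leaf is a node with no children — equivalently, the end of a word that is not a proper prefix of any other stored word.
Those words: "qppbeqhzew", "qppbeqlvf", "qppbeqytl", "qppbeqytxk", "qppbhluqlo", "qppfawheizl", "qppflginfh", "qppfloa", "qppoycwq", "qqdumbo", "qqdwn", "qqrxkxo", "qqyyfdfti", "qqyyjqpalm", "qqyyjqrzdra", "qqyyjqrzkpi", "quqkzngf", "qwtnxdd"
Leaf count: 18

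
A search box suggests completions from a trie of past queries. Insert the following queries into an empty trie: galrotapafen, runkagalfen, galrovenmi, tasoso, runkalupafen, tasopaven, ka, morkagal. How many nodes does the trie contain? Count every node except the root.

56

Count nodes per top-level branch (shared prefixes stored once):
  'g'-branch (galrotapafen, galrovenmi): 17 nodes
  'k'-branch (ka): 2 nodes
  'm'-branch (morkagal): 8 nodes
  'r'-branch (runkagalfen, runkalupafen): 18 nodes
  't'-branch (tasopaven, tasoso): 11 nodes
Sum: 56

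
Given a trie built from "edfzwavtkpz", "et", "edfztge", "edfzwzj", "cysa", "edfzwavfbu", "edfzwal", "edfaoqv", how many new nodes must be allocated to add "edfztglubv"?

Walking "edfztglubv" from the root, the first 6 characters ("edfztg") follow existing edges; "l" is the first miss.
Each of the 4 remaining characters creates one node.

4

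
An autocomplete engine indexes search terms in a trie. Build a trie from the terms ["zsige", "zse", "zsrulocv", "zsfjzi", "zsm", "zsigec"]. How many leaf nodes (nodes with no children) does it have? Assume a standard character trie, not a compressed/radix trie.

Leaves are exactly the stored words that no other stored word extends.
Those words: "zse", "zsfjzi", "zsigec", "zsm", "zsrulocv"
Leaf count: 5

5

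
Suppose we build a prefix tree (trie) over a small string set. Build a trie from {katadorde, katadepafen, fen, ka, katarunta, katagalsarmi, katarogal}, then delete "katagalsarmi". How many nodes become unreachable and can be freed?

After clearing the end-marker at "katagalsarmi", prune upward until reaching a node still needed by another word.
The suffix "galsarmi" (8 nodes) is used only by "katagalsarmi"; the node for "kata" still has the child "d", so pruning stops there.
Nodes removed: 8

8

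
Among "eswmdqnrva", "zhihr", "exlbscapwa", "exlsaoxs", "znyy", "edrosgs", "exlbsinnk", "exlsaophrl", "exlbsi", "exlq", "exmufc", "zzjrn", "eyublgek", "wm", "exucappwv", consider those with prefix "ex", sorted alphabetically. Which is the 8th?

exucappwv

Words with prefix "ex", in lexicographic order: "exlbscapwa", "exlbsi", "exlbsinnk", "exlq", "exlsaophrl", "exlsaoxs", "exmufc", "exucappwv"
Position 8: exucappwv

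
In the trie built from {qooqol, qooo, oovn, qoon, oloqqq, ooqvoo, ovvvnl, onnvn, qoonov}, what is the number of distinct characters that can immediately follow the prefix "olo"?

Follow the path "olo" to its node, then look at its outgoing edges.
Distinct next characters after "olo": q.
That node has 1 child edge.

1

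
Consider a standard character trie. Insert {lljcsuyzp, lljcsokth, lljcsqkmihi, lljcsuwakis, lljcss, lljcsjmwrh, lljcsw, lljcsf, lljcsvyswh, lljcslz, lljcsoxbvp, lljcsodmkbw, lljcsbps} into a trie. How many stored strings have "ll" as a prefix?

13

Filter for entries beginning with "ll":
Words under "ll": lljcsbps, lljcsf, lljcsjmwrh, lljcslz, lljcsodmkbw, lljcsokth, lljcsoxbvp, lljcsqkmihi, lljcss, lljcsuwakis, lljcsuyzp, lljcsvyswh, lljcsw
Count: 13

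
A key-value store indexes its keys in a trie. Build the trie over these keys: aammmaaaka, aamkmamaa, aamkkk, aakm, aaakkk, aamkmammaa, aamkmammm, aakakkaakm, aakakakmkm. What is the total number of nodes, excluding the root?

Insert word by word; a character creates a node only if that edge doesn't already exist:
  "aammmaaaka" → 10 new (a, a, m, m, m, a, a, a, k, a)
  "aamkmamaa" → prefix "aam" already present; 6 new (k, m, a, m, a, a)
  "aamkkk" → prefix "aamk" already present; 2 new (k, k)
  "aakm" → prefix "aa" already present; 2 new (k, m)
  "aaakkk" → prefix "aa" already present; 4 new (a, k, k, k)
  "aamkmammaa" → prefix "aamkmam" already present; 3 new (m, a, a)
  "aamkmammm" → prefix "aamkmamm" already present; 1 new (m)
  "aakakkaakm" → prefix "aak" already present; 7 new (a, k, k, a, a, k, m)
  "aakakakmkm" → prefix "aakak" already present; 5 new (a, k, m, k, m)
Total nodes = 10 + 6 + 2 + 2 + 4 + 3 + 1 + 7 + 5 = 40

40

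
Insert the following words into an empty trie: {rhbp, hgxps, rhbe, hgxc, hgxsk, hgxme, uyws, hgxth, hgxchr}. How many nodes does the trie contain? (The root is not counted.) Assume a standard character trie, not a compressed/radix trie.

23

Trace insertions, counting only characters that open a new branch:
  "rhbp" → 4 new (r, h, b, p)
  "hgxps" → 5 new (h, g, x, p, s)
  "rhbe" → prefix "rhb" already present; 1 new (e)
  "hgxc" → prefix "hgx" already present; 1 new (c)
  "hgxsk" → prefix "hgx" already present; 2 new (s, k)
  "hgxme" → prefix "hgx" already present; 2 new (m, e)
  "uyws" → 4 new (u, y, w, s)
  "hgxth" → prefix "hgx" already present; 2 new (t, h)
  "hgxchr" → prefix "hgxc" already present; 2 new (h, r)
Total nodes = 4 + 5 + 1 + 1 + 2 + 2 + 4 + 2 + 2 = 23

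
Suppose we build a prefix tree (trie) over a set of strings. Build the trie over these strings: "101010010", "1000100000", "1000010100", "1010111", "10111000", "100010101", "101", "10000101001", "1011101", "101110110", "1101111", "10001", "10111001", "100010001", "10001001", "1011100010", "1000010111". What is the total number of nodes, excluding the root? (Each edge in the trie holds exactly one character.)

For each word, the new-node count is its length minus the longest prefix already in the trie:
  "101010010" → 9 new (1, 0, 1, 0, 1, 0, 0, 1, 0)
  "1000100000" → prefix "10" already present; 8 new (0, 0, 1, 0, 0, 0, 0, 0)
  "1000010100" → prefix "1000" already present; 6 new (0, 1, 0, 1, 0, 0)
  "1010111" → prefix "10101" already present; 2 new (1, 1)
  "10111000" → prefix "101" already present; 5 new (1, 1, 0, 0, 0)
  "100010101" → prefix "100010" already present; 3 new (1, 0, 1)
  "101" → prefix "101" already present; 0 new (none)
  "10000101001" → prefix "1000010100" already present; 1 new (1)
  "1011101" → prefix "101110" already present; 1 new (1)
  "101110110" → prefix "1011101" already present; 2 new (1, 0)
  "1101111" → prefix "1" already present; 6 new (1, 0, 1, 1, 1, 1)
  "10001" → prefix "10001" already present; 0 new (none)
  "10111001" → prefix "1011100" already present; 1 new (1)
  "100010001" → prefix "10001000" already present; 1 new (1)
  "10001001" → prefix "1000100" already present; 1 new (1)
  "1011100010" → prefix "10111000" already present; 2 new (1, 0)
  "1000010111" → prefix "10000101" already present; 2 new (1, 1)
Total nodes = 9 + 8 + 6 + 2 + 5 + 3 + 0 + 1 + 1 + 2 + 6 + 0 + 1 + 1 + 1 + 2 + 2 = 50

50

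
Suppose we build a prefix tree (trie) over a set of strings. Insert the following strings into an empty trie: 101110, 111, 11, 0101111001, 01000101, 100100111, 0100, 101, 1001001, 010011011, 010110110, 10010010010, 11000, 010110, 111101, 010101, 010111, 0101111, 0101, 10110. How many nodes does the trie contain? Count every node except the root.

52

Count nodes per top-level branch (shared prefixes stored once):
  '0'-branch (0100, 01000101, 010011011, 0101, 010101, 010110, 010110110, 010111, 0101111, 0101111001): 26 nodes
  '1'-branch (1001001, 10010010010, 100100111, 101, 10110, 101110, 11, 11000, 111, 111101): 26 nodes
Sum: 52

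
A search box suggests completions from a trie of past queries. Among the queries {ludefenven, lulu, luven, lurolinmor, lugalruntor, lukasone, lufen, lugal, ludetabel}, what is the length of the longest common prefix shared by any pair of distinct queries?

5

The deepest shared node is where two words last agree before diverging.
e.g. "lugal" and "lugalruntor" share the prefix "lugal" of length 5; no pair shares a longer one.
Longest shared-prefix length: 5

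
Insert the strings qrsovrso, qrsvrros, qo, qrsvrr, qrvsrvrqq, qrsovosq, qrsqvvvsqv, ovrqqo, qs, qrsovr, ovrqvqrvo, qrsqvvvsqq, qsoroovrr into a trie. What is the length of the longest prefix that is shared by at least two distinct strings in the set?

Look for the deepest trie node that still has at least two words in its subtree.
e.g. "qrsqvvvsqq" and "qrsqvvvsqv" share the prefix "qrsqvvvsq" of length 9; no pair shares a longer one.
Longest shared-prefix length: 9

9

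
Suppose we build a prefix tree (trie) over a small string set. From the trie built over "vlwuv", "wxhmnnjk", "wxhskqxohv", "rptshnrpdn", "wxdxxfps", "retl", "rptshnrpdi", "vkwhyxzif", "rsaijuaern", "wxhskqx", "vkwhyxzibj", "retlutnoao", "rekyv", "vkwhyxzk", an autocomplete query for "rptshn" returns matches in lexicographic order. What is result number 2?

DFS of the "rptshn" subtree visits, in order: "rptshnrpdi", "rptshnrpdn"
Position 2: rptshnrpdn

rptshnrpdn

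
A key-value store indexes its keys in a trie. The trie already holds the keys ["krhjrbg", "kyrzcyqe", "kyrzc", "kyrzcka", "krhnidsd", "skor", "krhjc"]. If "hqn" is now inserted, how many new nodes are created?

3

Nothing in the trie begins with "h"; the whole of "hqn" is new.
3 − 0 = 3 new nodes.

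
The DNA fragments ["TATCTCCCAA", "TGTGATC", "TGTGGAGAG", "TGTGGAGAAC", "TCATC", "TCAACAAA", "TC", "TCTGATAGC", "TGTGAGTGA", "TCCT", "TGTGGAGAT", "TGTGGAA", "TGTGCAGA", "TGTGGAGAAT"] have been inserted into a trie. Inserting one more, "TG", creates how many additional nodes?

"TG" is already a full path in the trie; only an end-marker is added.
No new nodes are needed: 0.

0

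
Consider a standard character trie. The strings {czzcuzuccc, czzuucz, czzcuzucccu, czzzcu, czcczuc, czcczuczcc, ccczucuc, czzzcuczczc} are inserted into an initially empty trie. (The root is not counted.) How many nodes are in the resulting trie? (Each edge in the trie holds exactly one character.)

38

For each word, the new-node count is its length minus the longest prefix already in the trie:
  "czzcuzuccc" → 10 new (c, z, z, c, u, z, u, c, c, c)
  "czzuucz" → prefix "czz" already present; 4 new (u, u, c, z)
  "czzcuzucccu" → prefix "czzcuzuccc" already present; 1 new (u)
  "czzzcu" → prefix "czz" already present; 3 new (z, c, u)
  "czcczuc" → prefix "cz" already present; 5 new (c, c, z, u, c)
  "czcczuczcc" → prefix "czcczuc" already present; 3 new (z, c, c)
  "ccczucuc" → prefix "c" already present; 7 new (c, c, z, u, c, u, c)
  "czzzcuczczc" → prefix "czzzcu" already present; 5 new (c, z, c, z, c)
Total nodes = 10 + 4 + 1 + 3 + 5 + 3 + 7 + 5 = 38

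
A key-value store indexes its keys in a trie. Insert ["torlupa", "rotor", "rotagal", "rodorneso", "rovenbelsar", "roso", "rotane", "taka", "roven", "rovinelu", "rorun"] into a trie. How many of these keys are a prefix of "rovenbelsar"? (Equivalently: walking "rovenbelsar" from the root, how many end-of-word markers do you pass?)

2

Traverse "rovenbelsar" character by character; count nodes along the way that are marked as word ends.
Prefixes of the query that are stored words: "roven", "rovenbelsar"
Count: 2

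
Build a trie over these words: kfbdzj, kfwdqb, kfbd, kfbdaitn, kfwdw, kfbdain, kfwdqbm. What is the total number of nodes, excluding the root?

Count nodes per top-level branch (shared prefixes stored once):
  'k'-branch (kfbd, kfbdain, kfbdaitn, kfbdzj, kfwdqb, kfwdqbm, kfwdw): 17 nodes
Sum: 17

17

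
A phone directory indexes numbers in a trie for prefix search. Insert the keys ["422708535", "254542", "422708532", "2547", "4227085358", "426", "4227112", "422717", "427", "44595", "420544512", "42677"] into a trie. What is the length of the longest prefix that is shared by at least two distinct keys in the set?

Equivalently: take the maximum, over all pairs, of their longest common prefix length.
e.g. "422708535" and "4227085358" share the prefix "422708535" of length 9; no pair shares a longer one.
Longest shared-prefix length: 9

9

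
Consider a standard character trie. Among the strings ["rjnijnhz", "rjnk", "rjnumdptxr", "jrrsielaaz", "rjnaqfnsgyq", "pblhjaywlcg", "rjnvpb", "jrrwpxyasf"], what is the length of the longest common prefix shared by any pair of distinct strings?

3

The deepest shared node is where two words last agree before diverging.
e.g. "jrrsielaaz" and "jrrwpxyasf" share the prefix "jrr" of length 3; no pair shares a longer one.
Longest shared-prefix length: 3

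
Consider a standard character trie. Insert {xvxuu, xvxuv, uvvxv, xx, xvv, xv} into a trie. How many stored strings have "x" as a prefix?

5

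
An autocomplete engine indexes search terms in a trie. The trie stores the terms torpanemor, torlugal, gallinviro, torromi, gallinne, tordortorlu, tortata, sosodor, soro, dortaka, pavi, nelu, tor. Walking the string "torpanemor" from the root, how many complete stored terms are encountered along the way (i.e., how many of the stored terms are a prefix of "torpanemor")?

2

Check each prefix of "torpanemor" against the stored set — each match is an end-marker on the path.
Prefixes of the query that are stored words: "tor", "torpanemor"
Count: 2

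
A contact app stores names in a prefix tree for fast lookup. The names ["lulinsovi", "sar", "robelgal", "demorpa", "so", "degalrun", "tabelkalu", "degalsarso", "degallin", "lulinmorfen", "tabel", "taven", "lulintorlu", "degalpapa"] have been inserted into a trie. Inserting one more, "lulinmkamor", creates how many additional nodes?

The longest prefix of "lulinmkamor" already in the trie is "lulinm" (length 6).
New nodes needed: |"lulinmkamor"| − 6 = 11 − 6 = 5.

5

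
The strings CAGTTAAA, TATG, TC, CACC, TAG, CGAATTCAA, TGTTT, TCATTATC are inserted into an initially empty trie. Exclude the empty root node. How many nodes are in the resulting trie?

34

Trie structure (* marks end of a word):
(root)
├─ C
│  ├─ A
│  │  ├─ C
│  │  │  └─ C *
│  │  └─ G
│  │     └─ T
│  │        └─ T
│  │           └─ A
│  │              └─ A
│  │                 └─ A *
│  └─ G
│     └─ A
│        └─ A
│           └─ T
│              └─ T
│                 └─ C
│                    └─ A
│                       └─ A *
└─ T
   ├─ A
   │  ├─ G *
   │  └─ T
   │     └─ G *
   ├─ C *
   │  └─ A
   │     └─ T
   │        └─ T
   │           └─ A
   │              └─ T
   │                 └─ C *
   └─ G
      └─ T
         └─ T
            └─ T *
Counting every labelled node above: 34.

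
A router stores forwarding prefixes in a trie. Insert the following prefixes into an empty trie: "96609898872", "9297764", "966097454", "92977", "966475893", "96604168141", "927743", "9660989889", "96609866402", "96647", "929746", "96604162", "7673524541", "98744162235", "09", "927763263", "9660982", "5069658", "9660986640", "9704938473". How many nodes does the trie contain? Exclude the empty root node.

91

For each word, the new-node count is its length minus the longest prefix already in the trie:
  "96609898872" → 11 new (9, 6, 6, 0, 9, 8, 9, 8, 8, 7, 2)
  "9297764" → prefix "9" already present; 6 new (2, 9, 7, 7, 6, 4)
  "966097454" → prefix "96609" already present; 4 new (7, 4, 5, 4)
  "92977" → prefix "92977" already present; 0 new (none)
  "966475893" → prefix "966" already present; 6 new (4, 7, 5, 8, 9, 3)
  "96604168141" → prefix "9660" already present; 7 new (4, 1, 6, 8, 1, 4, 1)
  "927743" → prefix "92" already present; 4 new (7, 7, 4, 3)
  "9660989889" → prefix "966098988" already present; 1 new (9)
  "96609866402" → prefix "966098" already present; 5 new (6, 6, 4, 0, 2)
  "96647" → prefix "96647" already present; 0 new (none)
  "929746" → prefix "9297" already present; 2 new (4, 6)
  "96604162" → prefix "9660416" already present; 1 new (2)
  "7673524541" → 10 new (7, 6, 7, 3, 5, 2, 4, 5, 4, 1)
  "98744162235" → prefix "9" already present; 10 new (8, 7, 4, 4, 1, 6, 2, 2, 3, 5)
  "09" → 2 new (0, 9)
  "927763263" → prefix "9277" already present; 5 new (6, 3, 2, 6, 3)
  "9660982" → prefix "966098" already present; 1 new (2)
  "5069658" → 7 new (5, 0, 6, 9, 6, 5, 8)
  "9660986640" → prefix "9660986640" already present; 0 new (none)
  "9704938473" → prefix "9" already present; 9 new (7, 0, 4, 9, 3, 8, 4, 7, 3)
Total nodes = 11 + 6 + 4 + 0 + 6 + 7 + 4 + 1 + 5 + 0 + 2 + 1 + 10 + 10 + 2 + 5 + 1 + 7 + 0 + 9 = 91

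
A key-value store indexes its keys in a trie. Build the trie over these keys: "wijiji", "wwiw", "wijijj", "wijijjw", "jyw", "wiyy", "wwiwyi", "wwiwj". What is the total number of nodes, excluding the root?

19

Insert word by word; a character creates a node only if that edge doesn't already exist:
  "wijiji" → 6 new (w, i, j, i, j, i)
  "wwiw" → prefix "w" already present; 3 new (w, i, w)
  "wijijj" → prefix "wijij" already present; 1 new (j)
  "wijijjw" → prefix "wijijj" already present; 1 new (w)
  "jyw" → 3 new (j, y, w)
  "wiyy" → prefix "wi" already present; 2 new (y, y)
  "wwiwyi" → prefix "wwiw" already present; 2 new (y, i)
  "wwiwj" → prefix "wwiw" already present; 1 new (j)
Total nodes = 6 + 3 + 1 + 1 + 3 + 2 + 2 + 1 = 19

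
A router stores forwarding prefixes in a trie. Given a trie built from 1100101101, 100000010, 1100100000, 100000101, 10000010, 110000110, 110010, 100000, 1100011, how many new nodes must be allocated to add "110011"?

The longest prefix of "110011" already in the trie is "11001" (length 5).
Each of the 1 remaining characters creates one node.

1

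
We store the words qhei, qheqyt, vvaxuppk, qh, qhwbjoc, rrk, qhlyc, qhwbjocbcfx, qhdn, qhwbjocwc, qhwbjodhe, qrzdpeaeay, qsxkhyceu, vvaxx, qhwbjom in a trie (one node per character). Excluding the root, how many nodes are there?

For each word, the new-node count is its length minus the longest prefix already in the trie:
  "qhei" → 4 new (q, h, e, i)
  "qheqyt" → prefix "qhe" already present; 3 new (q, y, t)
  "vvaxuppk" → 8 new (v, v, a, x, u, p, p, k)
  "qh" → prefix "qh" already present; 0 new (none)
  "qhwbjoc" → prefix "qh" already present; 5 new (w, b, j, o, c)
  "rrk" → 3 new (r, r, k)
  "qhlyc" → prefix "qh" already present; 3 new (l, y, c)
  "qhwbjocbcfx" → prefix "qhwbjoc" already present; 4 new (b, c, f, x)
  "qhdn" → prefix "qh" already present; 2 new (d, n)
  "qhwbjocwc" → prefix "qhwbjoc" already present; 2 new (w, c)
  "qhwbjodhe" → prefix "qhwbjo" already present; 3 new (d, h, e)
  "qrzdpeaeay" → prefix "q" already present; 9 new (r, z, d, p, e, a, e, a, y)
  "qsxkhyceu" → prefix "q" already present; 8 new (s, x, k, h, y, c, e, u)
  "vvaxx" → prefix "vvax" already present; 1 new (x)
  "qhwbjom" → prefix "qhwbjo" already present; 1 new (m)
Total nodes = 4 + 3 + 8 + 0 + 5 + 3 + 3 + 4 + 2 + 2 + 3 + 9 + 8 + 1 + 1 = 56

56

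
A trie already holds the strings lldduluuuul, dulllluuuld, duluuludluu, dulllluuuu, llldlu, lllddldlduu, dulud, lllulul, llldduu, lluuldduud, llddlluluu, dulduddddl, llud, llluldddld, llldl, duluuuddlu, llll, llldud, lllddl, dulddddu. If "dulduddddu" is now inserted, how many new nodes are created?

The longest prefix of "dulduddddu" already in the trie is "duldudddd" (length 9).
New nodes needed: |"dulduddddu"| − 9 = 10 − 9 = 1.

1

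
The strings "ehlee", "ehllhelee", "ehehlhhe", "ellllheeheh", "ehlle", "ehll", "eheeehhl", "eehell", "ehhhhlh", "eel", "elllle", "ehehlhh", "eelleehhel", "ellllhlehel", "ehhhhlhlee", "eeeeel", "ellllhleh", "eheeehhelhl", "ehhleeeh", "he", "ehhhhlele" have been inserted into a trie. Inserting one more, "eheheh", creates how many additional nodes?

2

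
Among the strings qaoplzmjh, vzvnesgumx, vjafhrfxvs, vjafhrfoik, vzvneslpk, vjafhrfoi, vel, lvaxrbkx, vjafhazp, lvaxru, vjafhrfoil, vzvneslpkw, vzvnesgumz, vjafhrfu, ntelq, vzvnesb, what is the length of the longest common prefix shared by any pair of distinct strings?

The deepest shared node is where two words last agree before diverging.
"vjafhrfoi" and "vjafhrfoik" agree on "vjafhrfoi" (9 characters) before diverging; nothing deeper is shared.
Longest shared-prefix length: 9

9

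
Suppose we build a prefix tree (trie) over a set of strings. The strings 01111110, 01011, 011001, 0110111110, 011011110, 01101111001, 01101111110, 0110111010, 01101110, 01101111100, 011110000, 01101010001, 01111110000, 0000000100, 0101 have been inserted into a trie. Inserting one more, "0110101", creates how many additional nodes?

0

Every character of "0110101" already lies on an existing path (it is a prefix of some stored word).
No new nodes are needed: 0.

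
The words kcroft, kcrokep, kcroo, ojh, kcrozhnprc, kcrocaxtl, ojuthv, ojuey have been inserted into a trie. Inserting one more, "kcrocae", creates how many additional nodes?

Walking "kcrocae" from the root, the first 6 characters ("kcroca") follow existing edges; "e" is the first miss.
New nodes needed: |"kcrocae"| − 6 = 7 − 6 = 1.

1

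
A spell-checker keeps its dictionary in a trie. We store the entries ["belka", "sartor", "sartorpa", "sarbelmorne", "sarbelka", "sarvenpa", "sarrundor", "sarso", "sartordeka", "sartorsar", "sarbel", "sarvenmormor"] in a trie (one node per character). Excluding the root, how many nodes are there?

Insert word by word; a character creates a node only if that edge doesn't already exist:
  "belka" → 5 new (b, e, l, k, a)
  "sartor" → 6 new (s, a, r, t, o, r)
  "sartorpa" → prefix "sartor" already present; 2 new (p, a)
  "sarbelmorne" → prefix "sar" already present; 8 new (b, e, l, m, o, r, n, e)
  "sarbelka" → prefix "sarbel" already present; 2 new (k, a)
  "sarvenpa" → prefix "sar" already present; 5 new (v, e, n, p, a)
  "sarrundor" → prefix "sar" already present; 6 new (r, u, n, d, o, r)
  "sarso" → prefix "sar" already present; 2 new (s, o)
  "sartordeka" → prefix "sartor" already present; 4 new (d, e, k, a)
  "sartorsar" → prefix "sartor" already present; 3 new (s, a, r)
  "sarbel" → prefix "sarbel" already present; 0 new (none)
  "sarvenmormor" → prefix "sarven" already present; 6 new (m, o, r, m, o, r)
Total nodes = 5 + 6 + 2 + 8 + 2 + 5 + 6 + 2 + 4 + 3 + 0 + 6 = 49

49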